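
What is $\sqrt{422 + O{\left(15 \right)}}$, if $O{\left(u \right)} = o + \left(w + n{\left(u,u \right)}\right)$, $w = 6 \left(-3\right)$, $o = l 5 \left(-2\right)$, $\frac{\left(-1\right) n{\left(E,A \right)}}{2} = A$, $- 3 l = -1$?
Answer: $\frac{2 \sqrt{834}}{3} \approx 19.253$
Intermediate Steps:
$l = \frac{1}{3}$ ($l = \left(- \frac{1}{3}\right) \left(-1\right) = \frac{1}{3} \approx 0.33333$)
$n{\left(E,A \right)} = - 2 A$
$o = - \frac{10}{3}$ ($o = \frac{1}{3} \cdot 5 \left(-2\right) = \frac{5}{3} \left(-2\right) = - \frac{10}{3} \approx -3.3333$)
$w = -18$
$O{\left(u \right)} = - \frac{64}{3} - 2 u$ ($O{\left(u \right)} = - \frac{10}{3} - \left(18 + 2 u\right) = - \frac{64}{3} - 2 u$)
$\sqrt{422 + O{\left(15 \right)}} = \sqrt{422 - \frac{154}{3}} = \sqrt{\frac{1112}{3}} = \frac{2 \sqrt{834}}{3}$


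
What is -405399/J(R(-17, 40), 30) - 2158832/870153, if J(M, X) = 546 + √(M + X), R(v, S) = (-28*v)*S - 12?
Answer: -7431113020843/9339352149 + 405399*√19058/279058 ≈ -595.13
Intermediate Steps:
R(v, S) = -12 - 28*S*v (R(v, S) = -28*S*v - 12 = -12 - 28*S*v)
-405399/J(R(-17, 40), 30) - 2158832/870153 = -405399/(546 + √((-12 - 28*40*(-17)) + 30)) - 2158832/870153 = -405399/(546 + √((-12 + 19040) + 30)) - 2158832*1/870153 = -405399/(546 + √(19028 + 30)) - 2158832/870153 = -405399/(546 + √19058) - 2158832/870153 = -2158832/870153 - 405399/(546 + √19058)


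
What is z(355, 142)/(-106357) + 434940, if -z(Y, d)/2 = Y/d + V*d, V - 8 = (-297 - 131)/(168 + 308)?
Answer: 5504810956595/12656483 ≈ 4.3494e+5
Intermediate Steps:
V = 845/119 (V = 8 + (-297 - 131)/(168 + 308) = 8 - 428/476 = 8 - 428*1/476 = 8 - 107/119 = 845/119 ≈ 7.1008)
z(Y, d) = -1690*d/119 - 2*Y/d (z(Y, d) = -2*(Y/d + 845*d/119) = -2*(845*d/119 + Y/d) = -1690*d/119 - 2*Y/d)
z(355, 142)/(-106357) + 434940 = (-1690/119*142 - 2*355/142)/(-106357) + 434940 = (-239980/119 - 2*355*1/142)*(-1/106357) + 434940 = (-239980/119 - 5)*(-1/106357) + 434940 = -240575/119*(-1/106357) + 434940 = 240575/12656483 + 434940 = 5504810956595/12656483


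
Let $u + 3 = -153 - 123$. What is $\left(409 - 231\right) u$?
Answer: $-49662$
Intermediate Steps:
$u = -279$ ($u = -3 - 276 = -279$)
$\left(409 - 231\right) u = \left(409 - 231\right) \left(-279\right) = 178 \left(-279\right) = -49662$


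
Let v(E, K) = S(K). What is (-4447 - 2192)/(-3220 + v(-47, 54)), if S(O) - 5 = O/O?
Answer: 6639/3214 ≈ 2.0657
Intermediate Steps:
S(O) = 6 (S(O) = 5 + O/O = 5 + 1 = 6)
v(E, K) = 6
(-4447 - 2192)/(-3220 + v(-47, 54)) = (-4447 - 2192)/(-3220 + 6) = -6639/(-3214) = -6639*(-1/3214) = 6639/3214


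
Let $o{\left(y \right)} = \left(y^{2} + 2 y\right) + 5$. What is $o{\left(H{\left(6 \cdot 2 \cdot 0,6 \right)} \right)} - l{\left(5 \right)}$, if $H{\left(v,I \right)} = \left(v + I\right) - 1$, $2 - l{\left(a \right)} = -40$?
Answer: $-2$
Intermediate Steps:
$l{\left(a \right)} = 42$ ($l{\left(a \right)} = 2 - -40 = 2 + 40 = 42$)
$H{\left(v,I \right)} = -1 + I + v$ ($H{\left(v,I \right)} = \left(I + v\right) - 1 = -1 + I + v$)
$o{\left(y \right)} = 5 + y^{2} + 2 y$
$o{\left(H{\left(6 \cdot 2 \cdot 0,6 \right)} \right)} - l{\left(5 \right)} = \left(5 + \left(-1 + 6 + 6 \cdot 2 \cdot 0\right)^{2} + 2 \left(-1 + 6 + 6 \cdot 2 \cdot 0\right)\right) - 42 = \left(5 + \left(-1 + 6 + 12 \cdot 0\right)^{2} + 2 \left(-1 + 6 + 12 \cdot 0\right)\right) - 42 = \left(5 + \left(-1 + 6 + 0\right)^{2} + 2 \left(-1 + 6 + 0\right)\right) - 42 = \left(5 + 5^{2} + 2 \cdot 5\right) - 42 = \left(5 + 25 + 10\right) - 42 = 40 - 42 = -2$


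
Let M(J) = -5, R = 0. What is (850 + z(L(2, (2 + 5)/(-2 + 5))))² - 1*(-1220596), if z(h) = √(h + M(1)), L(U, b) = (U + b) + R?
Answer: 5829286/3 + 1700*I*√6/3 ≈ 1.9431e+6 + 1388.0*I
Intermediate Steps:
L(U, b) = U + b (L(U, b) = (U + b) + 0 = U + b)
z(h) = √(-5 + h) (z(h) = √(h - 5) = √(-5 + h))
(850 + z(L(2, (2 + 5)/(-2 + 5))))² - 1*(-1220596) = (850 + √(-5 + (2 + (2 + 5)/(-2 + 5))))² - 1*(-1220596) = (850 + √(-5 + (2 + 7/3)))² + 1220596 = (850 + √(-5 + 13/3))² + 1220596 = (850 + √(-⅔))² + 1220596 = (850 + I*√6/3)² + 1220596 = 1220596 + (850 + I*√6/3)²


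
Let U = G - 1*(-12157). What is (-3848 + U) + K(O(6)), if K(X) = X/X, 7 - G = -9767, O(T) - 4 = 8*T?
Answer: 18084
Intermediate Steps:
O(T) = 4 + 8*T
G = 9774 (G = 7 - 1*(-9767) = 7 + 9767 = 9774)
K(X) = 1
U = 21931 (U = 9774 - 1*(-12157) = 9774 + 12157 = 21931)
(-3848 + U) + K(O(6)) = (-3848 + 21931) + 1 = 18083 + 1 = 18084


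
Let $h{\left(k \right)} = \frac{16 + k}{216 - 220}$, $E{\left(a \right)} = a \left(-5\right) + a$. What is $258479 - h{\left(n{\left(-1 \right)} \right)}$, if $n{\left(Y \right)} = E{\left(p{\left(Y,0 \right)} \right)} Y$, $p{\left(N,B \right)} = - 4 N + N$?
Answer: $258486$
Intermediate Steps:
$p{\left(N,B \right)} = - 3 N$
$E{\left(a \right)} = - 4 a$ ($E{\left(a \right)} = - 5 a + a = - 4 a$)
$n{\left(Y \right)} = 12 Y^{2}$ ($n{\left(Y \right)} = - 4 \left(- 3 Y\right) Y = 12 Y Y = 12 Y^{2}$)
$h{\left(k \right)} = -4 - \frac{k}{4}$ ($h{\left(k \right)} = \frac{16 + k}{-4} = \left(16 + k\right) \left(- \frac{1}{4}\right) = -4 - \frac{k}{4}$)
$258479 - h{\left(n{\left(-1 \right)} \right)} = 258479 - \left(-4 - \frac{12 \left(-1\right)^{2}}{4}\right) = 258479 - \left(-4 - \frac{12 \cdot 1}{4}\right) = 258479 - \left(-4 - 3\right) = 258479 - -7 = 258479 + 7 = 258486$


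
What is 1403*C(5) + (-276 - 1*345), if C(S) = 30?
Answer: 41469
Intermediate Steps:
1403*C(5) + (-276 - 1*345) = 1403*30 + (-276 - 1*345) = 42090 + (-276 - 345) = 42090 - 621 = 41469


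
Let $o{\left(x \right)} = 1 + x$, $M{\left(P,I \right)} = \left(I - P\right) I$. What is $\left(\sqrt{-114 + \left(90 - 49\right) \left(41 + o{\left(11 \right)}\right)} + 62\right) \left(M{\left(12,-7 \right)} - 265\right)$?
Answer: $-8184 - 132 \sqrt{2059} \approx -14174.0$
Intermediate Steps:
$M{\left(P,I \right)} = I \left(I - P\right)$
$\left(\sqrt{-114 + \left(90 - 49\right) \left(41 + o{\left(11 \right)}\right)} + 62\right) \left(M{\left(12,-7 \right)} - 265\right) = \left(\sqrt{-114 + \left(90 - 49\right) \left(41 + \left(1 + 11\right)\right)} + 62\right) \left(- 7 \left(-7 - 12\right) - 265\right) = \left(\sqrt{-114 + 41 \left(41 + 12\right)} + 62\right) \left(- 7 \left(-7 - 12\right) - 265\right) = \left(\sqrt{-114 + 41 \cdot 53} + 62\right) \left(\left(-7\right) \left(-19\right) - 265\right) = \left(\sqrt{-114 + 2173} + 62\right) \left(133 - 265\right) = \left(\sqrt{2059} + 62\right) \left(-132\right) = \left(62 + \sqrt{2059}\right) \left(-132\right) = -8184 - 132 \sqrt{2059}$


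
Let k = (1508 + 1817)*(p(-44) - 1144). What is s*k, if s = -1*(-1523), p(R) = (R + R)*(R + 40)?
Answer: -4010668200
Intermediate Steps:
p(R) = 2*R*(40 + R) (p(R) = (2*R)*(40 + R) = 2*R*(40 + R))
s = 1523
k = -2633400 (k = (1508 + 1817)*(2*(-44)*(40 - 44) - 1144) = 3325*(2*(-44)*(-4) - 1144) = 3325*(352 - 1144) = 3325*(-792) = -2633400)
s*k = 1523*(-2633400) = -4010668200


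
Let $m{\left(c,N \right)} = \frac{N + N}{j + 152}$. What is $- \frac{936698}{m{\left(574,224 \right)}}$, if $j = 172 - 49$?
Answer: $- \frac{18399425}{32} \approx -5.7498 \cdot 10^{5}$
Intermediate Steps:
$j = 123$
$m{\left(c,N \right)} = \frac{2 N}{275}$ ($m{\left(c,N \right)} = \frac{N + N}{123 + 152} = \frac{2 N}{275}$)
$- \frac{936698}{m{\left(574,224 \right)}} = - \frac{936698}{\frac{2}{275} \cdot 224} = - \frac{936698}{\frac{448}{275}} = \left(-936698\right) \frac{275}{448} = - \frac{18399425}{32}$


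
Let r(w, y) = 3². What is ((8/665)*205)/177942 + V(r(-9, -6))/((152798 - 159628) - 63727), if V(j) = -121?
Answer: 160375739/92767896739 ≈ 0.0017288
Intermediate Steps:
r(w, y) = 9
((8/665)*205)/177942 + V(r(-9, -6))/((152798 - 159628) - 63727) = ((8/665)*205)/177942 - 121/((152798 - 159628) - 63727) = ((8*(1/665))*205)*(1/177942) - 121/(-6830 - 63727) = ((8/665)*205)*(1/177942) - 121/(-70557) = (328/133)*(1/177942) - 121*(-1/70557) = 164/11833143 + 121/70557 = 160375739/92767896739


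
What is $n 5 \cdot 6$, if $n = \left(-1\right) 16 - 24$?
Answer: $-1200$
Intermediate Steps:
$n = -40$ ($n = -16 - 24 = -40$)
$n 5 \cdot 6 = \left(-40\right) 5 \cdot 6 = \left(-200\right) 6 = -1200$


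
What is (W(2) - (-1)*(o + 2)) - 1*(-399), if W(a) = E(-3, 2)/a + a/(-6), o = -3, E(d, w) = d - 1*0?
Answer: 2377/6 ≈ 396.17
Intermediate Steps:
E(d, w) = d (E(d, w) = d + 0 = d)
o = -3 (o = -1*3 = -3)
W(a) = -3/a - a/6 (W(a) = -3/a + a/(-6) = -3/a + a*(-⅙) = -3/a - a/6)
(W(2) - (-1)*(o + 2)) - 1*(-399) = ((-3/2 - ⅙*2) - (-1)*(-3 + 2)) - 1*(-399) = ((-3*½ - ⅓) - (-1)*(-1)) + 399 = ((-3/2 - ⅓) - 1*1) + 399 = (-11/6 - 1) + 399 = -17/6 + 399 = 2377/6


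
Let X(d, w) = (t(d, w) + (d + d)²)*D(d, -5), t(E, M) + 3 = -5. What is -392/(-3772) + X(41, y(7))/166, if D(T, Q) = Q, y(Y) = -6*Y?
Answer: -15824836/78269 ≈ -202.19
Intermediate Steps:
t(E, M) = -8 (t(E, M) = -3 - 5 = -8)
X(d, w) = 40 - 20*d² (X(d, w) = (-8 + (d + d)²)*(-5) = (-8 + (2*d)²)*(-5) = (-8 + 4*d²)*(-5) = 40 - 20*d²)
-392/(-3772) + X(41, y(7))/166 = -392/(-3772) + (40 - 20*41²)/166 = -392*(-1/3772) + (40 - 20*1681)*(1/166) = 98/943 + (40 - 33620)*(1/166) = 98/943 - 33580*1/166 = 98/943 - 16790/83 = -15824836/78269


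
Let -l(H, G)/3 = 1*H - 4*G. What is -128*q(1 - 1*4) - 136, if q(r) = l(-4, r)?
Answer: 2936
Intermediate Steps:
l(H, G) = -3*H + 12*G (l(H, G) = -3*(1*H - 4*G) = -3*(H - 4*G) = -3*H + 12*G)
q(r) = 12 + 12*r (q(r) = -3*(-4) + 12*r = 12 + 12*r)
-128*q(1 - 1*4) - 136 = -128*(12 + 12*(1 - 1*4)) - 136 = -128*(12 + 12*(1 - 4)) - 136 = -128*(12 + 12*(-3)) - 136 = -128*(12 - 36) - 136 = -128*(-24) - 136 = 3072 - 136 = 2936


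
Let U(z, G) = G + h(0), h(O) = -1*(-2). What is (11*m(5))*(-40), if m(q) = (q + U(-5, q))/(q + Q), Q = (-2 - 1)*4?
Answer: 5280/7 ≈ 754.29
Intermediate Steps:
h(O) = 2
U(z, G) = 2 + G (U(z, G) = G + 2 = 2 + G)
Q = -12 (Q = -3*4 = -12)
m(q) = (2 + 2*q)/(-12 + q) (m(q) = (q + (2 + q))/(q - 12) = (2 + 2*q)/(-12 + q))
(11*m(5))*(-40) = (11*(2*(1 + 5)/(-12 + 5)))*(-40) = (11*(2*6/(-7)))*(-40) = (11*(2*(-⅐)*6))*(-40) = (11*(-12/7))*(-40) = -132/7*(-40) = 5280/7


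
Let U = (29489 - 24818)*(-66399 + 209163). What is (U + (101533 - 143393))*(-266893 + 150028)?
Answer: -77926608542160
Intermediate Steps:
U = 666850644 (U = 4671*142764 = 666850644)
(U + (101533 - 143393))*(-266893 + 150028) = (666850644 + (101533 - 143393))*(-266893 + 150028) = (666850644 - 41860)*(-116865) = 666808784*(-116865) = -77926608542160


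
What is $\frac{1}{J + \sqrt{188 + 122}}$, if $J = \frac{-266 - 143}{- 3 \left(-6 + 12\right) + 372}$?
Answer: $\frac{144786}{38680679} + \frac{125316 \sqrt{310}}{38680679} \approx 0.060785$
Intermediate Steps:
$J = - \frac{409}{354}$ ($J = - \frac{409}{\left(-3\right) 6 + 372} = - \frac{409}{-18 + 372} = - \frac{409}{354} \approx -1.1554$)
$\frac{1}{J + \sqrt{188 + 122}} = \frac{1}{- \frac{409}{354} + \sqrt{188 + 122}} = \frac{1}{- \frac{409}{354} + \sqrt{310}}$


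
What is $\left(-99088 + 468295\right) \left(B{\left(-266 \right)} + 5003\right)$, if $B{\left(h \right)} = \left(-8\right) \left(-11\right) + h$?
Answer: $1781423775$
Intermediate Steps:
$B{\left(h \right)} = 88 + h$
$\left(-99088 + 468295\right) \left(B{\left(-266 \right)} + 5003\right) = \left(-99088 + 468295\right) \left(\left(88 - 266\right) + 5003\right) = 369207 \left(-178 + 5003\right) = 369207 \cdot 4825 = 1781423775$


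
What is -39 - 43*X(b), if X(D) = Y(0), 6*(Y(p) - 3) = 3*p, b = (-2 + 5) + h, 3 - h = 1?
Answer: -168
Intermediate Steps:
h = 2 (h = 3 - 1*1 = 3 - 1 = 2)
b = 5 (b = (-2 + 5) + 2 = 3 + 2 = 5)
Y(p) = 3 + p/2 (Y(p) = 3 + (3*p)/6 = 3 + p/2)
X(D) = 3 (X(D) = 3 + (1/2)*0 = 3 + 0 = 3)
-39 - 43*X(b) = -39 - 43*3 = -39 - 129 = -168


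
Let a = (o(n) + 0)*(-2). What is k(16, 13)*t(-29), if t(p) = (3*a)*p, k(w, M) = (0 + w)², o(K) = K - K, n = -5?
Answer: 0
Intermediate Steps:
o(K) = 0
k(w, M) = w²
a = 0 (a = (0 + 0)*(-2) = 0*(-2) = 0)
t(p) = 0 (t(p) = (3*0)*p = 0*p = 0)
k(16, 13)*t(-29) = 16²*0 = 256*0 = 0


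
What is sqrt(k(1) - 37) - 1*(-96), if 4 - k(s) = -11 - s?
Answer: 96 + I*sqrt(21) ≈ 96.0 + 4.5826*I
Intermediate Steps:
k(s) = 15 + s (k(s) = 4 - (-11 - s) = 4 + (11 + s) = 15 + s)
sqrt(k(1) - 37) - 1*(-96) = sqrt((15 + 1) - 37) - 1*(-96) = sqrt(16 - 37) + 96 = sqrt(-21) + 96 = I*sqrt(21) + 96 = 96 + I*sqrt(21)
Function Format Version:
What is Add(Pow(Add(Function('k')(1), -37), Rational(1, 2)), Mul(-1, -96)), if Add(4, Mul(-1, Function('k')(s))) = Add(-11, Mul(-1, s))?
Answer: Add(96, Mul(I, Pow(21, Rational(1, 2)))) ≈ Add(96.000, Mul(4.5826, I))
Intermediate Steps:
Function('k')(s) = Add(15, s) (Function('k')(s) = Add(4, Mul(-1, Add(-11, Mul(-1, s)))) = Add(4, Add(11, s)) = Add(15, s))
Add(Pow(Add(Function('k')(1), -37), Rational(1, 2)), Mul(-1, -96)) = Add(Pow(Add(Add(15, 1), -37), Rational(1, 2)), Mul(-1, -96)) = Add(Pow(Add(16, -37), Rational(1, 2)), 96) = Add(Pow(-21, Rational(1, 2)), 96) = Add(Mul(I, Pow(21, Rational(1, 2))), 96) = Add(96, Mul(I, Pow(21, Rational(1, 2))))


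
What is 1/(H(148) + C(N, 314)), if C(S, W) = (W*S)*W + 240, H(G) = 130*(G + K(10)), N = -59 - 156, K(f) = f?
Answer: -1/21177360 ≈ -4.7220e-8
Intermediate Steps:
N = -215
H(G) = 1300 + 130*G (H(G) = 130*(G + 10) = 130*(10 + G) = 1300 + 130*G)
C(S, W) = 240 + S*W² (C(S, W) = (S*W)*W + 240 = S*W² + 240 = 240 + S*W²)
1/(H(148) + C(N, 314)) = 1/((1300 + 130*148) + (240 - 215*314²)) = 1/((1300 + 19240) + (240 - 215*98596)) = 1/(20540 + (240 - 21198140)) = 1/(20540 - 21197900) = 1/(-21177360) = -1/21177360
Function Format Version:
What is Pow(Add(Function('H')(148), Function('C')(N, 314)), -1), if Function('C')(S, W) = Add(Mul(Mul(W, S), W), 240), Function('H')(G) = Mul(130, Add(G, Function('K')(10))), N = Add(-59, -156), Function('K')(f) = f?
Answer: Rational(-1, 21177360) ≈ -4.7220e-8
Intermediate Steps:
N = -215
Function('H')(G) = Add(1300, Mul(130, G)) (Function('H')(G) = Mul(130, Add(G, 10)) = Mul(130, Add(10, G)) = Add(1300, Mul(130, G)))
Function('C')(S, W) = Add(240, Mul(S, Pow(W, 2))) (Function('C')(S, W) = Add(Mul(Mul(S, W), W), 240) = Add(Mul(S, Pow(W, 2)), 240) = Add(240, Mul(S, Pow(W, 2))))
Pow(Add(Function('H')(148), Function('C')(N, 314)), -1) = Pow(Add(Add(1300, Mul(130, 148)), Add(240, Mul(-215, Pow(314, 2)))), -1) = Pow(Add(Add(1300, 19240), Add(240, Mul(-215, 98596))), -1) = Pow(Add(20540, Add(240, -21198140)), -1) = Pow(Add(20540, -21197900), -1) = Pow(-21177360, -1) = Rational(-1, 21177360)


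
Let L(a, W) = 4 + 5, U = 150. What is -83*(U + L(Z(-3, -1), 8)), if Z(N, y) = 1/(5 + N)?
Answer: -13197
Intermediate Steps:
L(a, W) = 9
-83*(U + L(Z(-3, -1), 8)) = -83*(150 + 9) = -83*159 = -13197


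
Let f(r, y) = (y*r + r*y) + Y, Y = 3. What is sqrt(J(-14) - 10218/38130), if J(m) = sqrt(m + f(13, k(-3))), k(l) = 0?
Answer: sqrt(-10822565 + 40386025*I*sqrt(11))/6355 ≈ 1.2368 + 1.3408*I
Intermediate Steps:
f(r, y) = 3 + 2*r*y (f(r, y) = (y*r + r*y) + 3 = (r*y + r*y) + 3 = 2*r*y + 3 = 3 + 2*r*y)
J(m) = sqrt(3 + m) (J(m) = sqrt(m + (3 + 2*13*0)) = sqrt(m + (3 + 0)) = sqrt(m + 3) = sqrt(3 + m))
sqrt(J(-14) - 10218/38130) = sqrt(sqrt(3 - 14) - 10218/38130) = sqrt(sqrt(-11) - 10218*1/38130) = sqrt(I*sqrt(11) - 1703/6355) = sqrt(-1703/6355 + I*sqrt(11))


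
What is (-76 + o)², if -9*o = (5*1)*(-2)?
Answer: 454276/81 ≈ 5608.3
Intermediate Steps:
o = 10/9 (o = -5*1*(-2)/9 = -5*(-2)/9 = -⅑*(-10) = 10/9 ≈ 1.1111)
(-76 + o)² = (-76 + 10/9)² = (-674/9)² = 454276/81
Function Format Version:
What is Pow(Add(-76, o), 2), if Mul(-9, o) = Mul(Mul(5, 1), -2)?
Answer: Rational(454276, 81) ≈ 5608.3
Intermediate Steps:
o = Rational(10, 9) (o = Mul(Rational(-1, 9), Mul(Mul(5, 1), -2)) = Mul(Rational(-1, 9), Mul(5, -2)) = Mul(Rational(-1, 9), -10) = Rational(10, 9) ≈ 1.1111)
Pow(Add(-76, o), 2) = Pow(Add(-76, Rational(10, 9)), 2) = Pow(Rational(-674, 9), 2) = Rational(454276, 81)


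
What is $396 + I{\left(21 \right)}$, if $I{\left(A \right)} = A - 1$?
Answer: $416$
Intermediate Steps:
$I{\left(A \right)} = -1 + A$ ($I{\left(A \right)} = A - 1 = -1 + A$)
$396 + I{\left(21 \right)} = 396 + \left(-1 + 21\right) = 396 + 20 = 416$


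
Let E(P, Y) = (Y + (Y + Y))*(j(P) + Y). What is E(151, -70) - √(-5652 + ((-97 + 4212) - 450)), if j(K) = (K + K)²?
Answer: -19138140 - I*√1987 ≈ -1.9138e+7 - 44.576*I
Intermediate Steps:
j(K) = 4*K² (j(K) = (2*K)² = 4*K²)
E(P, Y) = 3*Y*(Y + 4*P²) (E(P, Y) = (Y + (Y + Y))*(4*P² + Y) = (Y + 2*Y)*(Y + 4*P²) = (3*Y)*(Y + 4*P²) = 3*Y*(Y + 4*P²))
E(151, -70) - √(-5652 + ((-97 + 4212) - 450)) = 3*(-70)*(-70 + 4*151²) - √(-5652 + ((-97 + 4212) - 450)) = 3*(-70)*(-70 + 4*22801) - √(-5652 + (4115 - 450)) = 3*(-70)*(-70 + 91204) - √(-5652 + 3665) = 3*(-70)*91134 - √(-1987) = -19138140 - I*√1987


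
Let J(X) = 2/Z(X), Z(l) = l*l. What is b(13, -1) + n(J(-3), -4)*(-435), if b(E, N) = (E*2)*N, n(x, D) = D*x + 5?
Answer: -5443/3 ≈ -1814.3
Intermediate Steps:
Z(l) = l²
J(X) = 2/X² (J(X) = 2/(X²) = 2/X²)
n(x, D) = 5 + D*x
b(E, N) = 2*E*N (b(E, N) = (2*E)*N = 2*E*N)
b(13, -1) + n(J(-3), -4)*(-435) = 2*13*(-1) + (5 - 8/(-3)²)*(-435) = -26 + (5 - 8/9)*(-435) = -26 + (37/9)*(-435) = -26 - 5365/3 = -5443/3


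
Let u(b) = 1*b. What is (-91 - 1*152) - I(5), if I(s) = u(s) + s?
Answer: -253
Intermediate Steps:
u(b) = b
I(s) = 2*s (I(s) = s + s = 2*s)
(-91 - 1*152) - I(5) = (-91 - 1*152) - 2*5 = (-91 - 152) - 1*10 = -243 - 10 = -253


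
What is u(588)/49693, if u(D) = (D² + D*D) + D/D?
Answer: 691489/49693 ≈ 13.915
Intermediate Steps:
u(D) = 1 + 2*D² (u(D) = (D² + D²) + 1 = 2*D² + 1 = 1 + 2*D²)
u(588)/49693 = (1 + 2*588²)/49693 = (1 + 2*345744)*(1/49693) = (1 + 691488)*(1/49693) = 691489*(1/49693) = 691489/49693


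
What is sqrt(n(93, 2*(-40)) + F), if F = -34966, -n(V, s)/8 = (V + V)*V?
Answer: 5*I*sqrt(6934) ≈ 416.35*I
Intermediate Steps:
n(V, s) = -16*V**2 (n(V, s) = -8*(V + V)*V = -8*2*V*V = -16*V**2)
sqrt(n(93, 2*(-40)) + F) = sqrt(-16*93**2 - 34966) = sqrt(-16*8649 - 34966) = sqrt(-138384 - 34966) = sqrt(-173350) = 5*I*sqrt(6934)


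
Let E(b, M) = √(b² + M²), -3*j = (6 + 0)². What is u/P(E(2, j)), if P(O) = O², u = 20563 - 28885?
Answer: -4161/74 ≈ -56.230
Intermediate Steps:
j = -12 (j = -(6 + 0)²/3 = -⅓*6² = -⅓*36 = -12)
E(b, M) = √(M² + b²)
u = -8322
u/P(E(2, j)) = -8322/((-12)² + 2²) = -8322/(144 + 4) = -8322/((√148)²) = -8322/((2*√37)²) = -8322/148 = -8322*1/148 = -4161/74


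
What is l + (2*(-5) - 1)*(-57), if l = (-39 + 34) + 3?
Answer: 625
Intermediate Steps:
l = -2 (l = -5 + 3 = -2)
l + (2*(-5) - 1)*(-57) = -2 + (2*(-5) - 1)*(-57) = -2 + (-10 - 1)*(-57) = -2 - 11*(-57) = -2 + 627 = 625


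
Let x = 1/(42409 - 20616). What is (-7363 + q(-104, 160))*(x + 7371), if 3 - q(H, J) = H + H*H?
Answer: -2903017478688/21793 ≈ -1.3321e+8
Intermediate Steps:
x = 1/21793 ≈ 4.5886e-5
q(H, J) = 3 - H - H² (q(H, J) = 3 - (H + H*H) = 3 - (H + H²) = 3 + (-H - H²) = 3 - H - H²)
(-7363 + q(-104, 160))*(x + 7371) = (-7363 + (3 - 1*(-104) - 1*(-104)²))*(1/21793 + 7371) = (-7363 + (3 + 104 - 1*10816))*(160636204/21793) = (-7363 + (3 + 104 - 10816))*(160636204/21793) = (-7363 - 10709)*(160636204/21793) = -18072*160636204/21793 = -2903017478688/21793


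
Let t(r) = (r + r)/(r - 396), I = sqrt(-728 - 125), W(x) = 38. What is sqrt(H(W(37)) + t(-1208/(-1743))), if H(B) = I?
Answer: sqrt(-104042020 + 29671785025*I*sqrt(853))/172255 ≈ 3.8212 + 3.8216*I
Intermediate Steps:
I = I*sqrt(853) (I = sqrt(-853) = I*sqrt(853) ≈ 29.206*I)
H(B) = I*sqrt(853)
t(r) = 2*r/(-396 + r) (t(r) = (2*r)/(-396 + r) = 2*r/(-396 + r))
sqrt(H(W(37)) + t(-1208/(-1743))) = sqrt(I*sqrt(853) + 2*(-1208/(-1743))/(-396 - 1208/(-1743))) = sqrt(I*sqrt(853) + 2*(-1208*(-1/1743))/(-396 - 1208*(-1/1743))) = sqrt(I*sqrt(853) + 2*(1208/1743)/(-396 + 1208/1743)) = sqrt(I*sqrt(853) + 2*(1208/1743)/(-689020/1743)) = sqrt(I*sqrt(853) + 2*(1208/1743)*(-1743/689020)) = sqrt(I*sqrt(853) - 604/172255) = sqrt(-604/172255 + I*sqrt(853))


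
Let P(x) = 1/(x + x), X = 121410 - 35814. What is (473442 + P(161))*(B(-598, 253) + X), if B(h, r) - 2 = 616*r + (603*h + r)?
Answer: -2589334800125/46 ≈ -5.6290e+10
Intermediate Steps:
X = 85596
B(h, r) = 2 + 603*h + 617*r (B(h, r) = 2 + (616*r + (603*h + r)) = 2 + (616*r + (r + 603*h)) = 2 + (603*h + 617*r) = 2 + 603*h + 617*r)
P(x) = 1/(2*x)
(473442 + P(161))*(B(-598, 253) + X) = (473442 + (1/2)/161)*((2 + 603*(-598) + 617*253) + 85596) = (473442 + (1/2)*(1/161))*((2 - 360594 + 156101) + 85596) = (473442 + 1/322)*(-204491 + 85596) = (152448325/322)*(-118895) = -2589334800125/46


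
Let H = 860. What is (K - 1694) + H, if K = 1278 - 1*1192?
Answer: -748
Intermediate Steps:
K = 86 (K = 1278 - 1192 = 86)
(K - 1694) + H = (86 - 1694) + 860 = -1608 + 860 = -748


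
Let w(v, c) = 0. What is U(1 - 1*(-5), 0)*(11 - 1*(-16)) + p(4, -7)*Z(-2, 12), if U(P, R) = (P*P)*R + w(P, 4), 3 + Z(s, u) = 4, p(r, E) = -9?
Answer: -9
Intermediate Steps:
Z(s, u) = 1 (Z(s, u) = -3 + 4 = 1)
U(P, R) = R*P² (U(P, R) = (P*P)*R + 0 = P²*R + 0 = R*P² + 0 = R*P²)
U(1 - 1*(-5), 0)*(11 - 1*(-16)) + p(4, -7)*Z(-2, 12) = (0*(1 - 1*(-5))²)*(11 - 1*(-16)) - 9*1 = (0*(1 + 5)²)*(11 + 16) - 9 = (0*6²)*27 - 9 = (0*36)*27 - 9 = 0*27 - 9 = 0 - 9 = -9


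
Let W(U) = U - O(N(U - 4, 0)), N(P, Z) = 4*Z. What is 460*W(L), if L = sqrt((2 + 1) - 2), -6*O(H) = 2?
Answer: 1840/3 ≈ 613.33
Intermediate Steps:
O(H) = -1/3 (O(H) = -1/6*2 = -1/3)
L = 1 (L = sqrt(3 - 2) = sqrt(1) = 1)
W(U) = 1/3 + U (W(U) = U - 1*(-1/3) = U + 1/3 = 1/3 + U)
460*W(L) = 460*(1/3 + 1) = 460*(4/3) = 1840/3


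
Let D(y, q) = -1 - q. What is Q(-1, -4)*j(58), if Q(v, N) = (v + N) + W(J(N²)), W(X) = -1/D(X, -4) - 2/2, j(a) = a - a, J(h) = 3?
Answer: 0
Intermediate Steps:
j(a) = 0
W(X) = -4/3 (W(X) = -1/(-1 - 1*(-4)) - 2/2 = -1/(-1 + 4) - 2*½ = -1/3 - 1 = -1*⅓ - 1 = -⅓ - 1 = -4/3)
Q(v, N) = -4/3 + N + v (Q(v, N) = (v + N) - 4/3 = (N + v) - 4/3 = -4/3 + N + v)
Q(-1, -4)*j(58) = (-4/3 - 4 - 1)*0 = -19/3*0 = 0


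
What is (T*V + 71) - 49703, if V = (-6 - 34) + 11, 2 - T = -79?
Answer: -51981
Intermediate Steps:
T = 81 (T = 2 - 1*(-79) = 2 + 79 = 81)
V = -29 (V = -40 + 11 = -29)
(T*V + 71) - 49703 = (81*(-29) + 71) - 49703 = (-2349 + 71) - 49703 = -2278 - 49703 = -51981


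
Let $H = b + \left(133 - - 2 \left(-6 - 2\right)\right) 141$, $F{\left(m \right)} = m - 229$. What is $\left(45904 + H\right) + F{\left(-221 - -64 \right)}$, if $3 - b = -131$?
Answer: $62149$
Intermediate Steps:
$b = 134$ ($b = 3 - -131 = 3 + 131 = 134$)
$F{\left(m \right)} = -229 + m$
$H = 16631$ ($H = 134 + \left(133 - - 2 \left(-6 - 2\right)\right) 141 = 134 + \left(133 - \left(-2\right) \left(-8\right)\right) 141 = 134 + \left(133 - 16\right) 141 = 134 + 117 \cdot 141 = 134 + 16497 = 16631$)
$\left(45904 + H\right) + F{\left(-221 - -64 \right)} = \left(45904 + 16631\right) - 386 = 62535 + \left(-229 + \left(-221 + 64\right)\right) = 62535 - 386 = 62149$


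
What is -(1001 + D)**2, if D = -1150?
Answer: -22201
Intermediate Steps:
-(1001 + D)**2 = -(1001 - 1150)**2 = -1*(-149)**2 = -1*22201 = -22201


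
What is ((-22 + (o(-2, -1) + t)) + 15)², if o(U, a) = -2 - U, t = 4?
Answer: 9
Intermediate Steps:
((-22 + (o(-2, -1) + t)) + 15)² = ((-22 + ((-2 - 1*(-2)) + 4)) + 15)² = ((-22 + ((-2 + 2) + 4)) + 15)² = ((-22 + (0 + 4)) + 15)² = ((-22 + 4) + 15)² = (-18 + 15)² = (-3)² = 9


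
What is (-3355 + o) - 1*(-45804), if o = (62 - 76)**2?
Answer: 42645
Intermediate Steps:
o = 196 (o = (-14)**2 = 196)
(-3355 + o) - 1*(-45804) = (-3355 + 196) - 1*(-45804) = -3159 + 45804 = 42645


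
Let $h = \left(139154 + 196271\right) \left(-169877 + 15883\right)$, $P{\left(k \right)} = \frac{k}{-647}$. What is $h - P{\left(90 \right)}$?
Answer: $- \frac{33419774030060}{647} \approx -5.1653 \cdot 10^{10}$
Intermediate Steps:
$P{\left(k \right)} = - \frac{k}{647}$ ($P{\left(k \right)} = k \left(- \frac{1}{647}\right) = - \frac{k}{647}$)
$h = -51653437450$ ($h = 335425 \left(-153994\right) = -51653437450$)
$h - P{\left(90 \right)} = -51653437450 - \left(- \frac{1}{647}\right) 90 = -51653437450 - - \frac{90}{647} = -51653437450 + \frac{90}{647} = - \frac{33419774030060}{647}$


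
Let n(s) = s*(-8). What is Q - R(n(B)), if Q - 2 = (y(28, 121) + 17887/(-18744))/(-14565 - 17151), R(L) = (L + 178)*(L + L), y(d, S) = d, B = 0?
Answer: 1188462463/594484704 ≈ 1.9991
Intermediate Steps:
n(s) = -8*s
R(L) = 2*L*(178 + L) (R(L) = (178 + L)*(2*L) = 2*L*(178 + L))
Q = 1188462463/594484704 (Q = 2 + (28 + 17887/(-18744))/(-14565 - 17151) = 2 + (28 + 17887*(-1/18744))/(-31716) = 2 + (28 - 17887/18744)*(-1/31716) = 2 + (506945/18744)*(-1/31716) = 2 - 506945/594484704 = 1188462463/594484704 ≈ 1.9991)
Q - R(n(B)) = 1188462463/594484704 - 2*(-8*0)*(178 - 8*0) = 1188462463/594484704 - 2*0*(178 + 0) = 1188462463/594484704 - 2*0*178 = 1188462463/594484704 - 1*0 = 1188462463/594484704 + 0 = 1188462463/594484704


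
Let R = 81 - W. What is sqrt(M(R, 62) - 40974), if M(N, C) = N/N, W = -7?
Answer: I*sqrt(40973) ≈ 202.42*I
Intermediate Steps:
R = 88 (R = 81 - 1*(-7) = 81 + 7 = 88)
M(N, C) = 1
sqrt(M(R, 62) - 40974) = sqrt(1 - 40974) = sqrt(-40973) = I*sqrt(40973)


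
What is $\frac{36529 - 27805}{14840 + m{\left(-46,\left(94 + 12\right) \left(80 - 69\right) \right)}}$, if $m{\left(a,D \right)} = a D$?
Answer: $- \frac{727}{3233} \approx -0.22487$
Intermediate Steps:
$m{\left(a,D \right)} = D a$
$\frac{36529 - 27805}{14840 + m{\left(-46,\left(94 + 12\right) \left(80 - 69\right) \right)}} = \frac{36529 - 27805}{14840 + \left(94 + 12\right) \left(80 - 69\right) \left(-46\right)} = \frac{8724}{14840 + 106 \cdot 11 \left(-46\right)} = \frac{8724}{14840 + 1166 \left(-46\right)} = \frac{8724}{14840 - 53636} = \frac{8724}{-38796} = 8724 \left(- \frac{1}{38796}\right) = - \frac{727}{3233}$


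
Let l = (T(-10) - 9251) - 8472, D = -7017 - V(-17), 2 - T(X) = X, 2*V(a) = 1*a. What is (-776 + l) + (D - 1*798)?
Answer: -52587/2 ≈ -26294.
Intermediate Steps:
V(a) = a/2 (V(a) = (1*a)/2 = a/2)
T(X) = 2 - X
D = -14017/2 (D = -7017 - (-17)/2 = -7017 - 1*(-17/2) = -7017 + 17/2 = -14017/2 ≈ -7008.5)
l = -17711 (l = ((2 - 1*(-10)) - 9251) - 8472 = ((2 + 10) - 9251) - 8472 = (12 - 9251) - 8472 = -9239 - 8472 = -17711)
(-776 + l) + (D - 1*798) = (-776 - 17711) + (-14017/2 - 1*798) = -18487 + (-14017/2 - 798) = -18487 - 15613/2 = -52587/2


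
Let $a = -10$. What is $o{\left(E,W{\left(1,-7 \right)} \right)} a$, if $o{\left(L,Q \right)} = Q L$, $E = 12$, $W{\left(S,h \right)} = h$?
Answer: $840$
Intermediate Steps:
$o{\left(L,Q \right)} = L Q$
$o{\left(E,W{\left(1,-7 \right)} \right)} a = 12 \left(-7\right) \left(-10\right) = \left(-84\right) \left(-10\right) = 840$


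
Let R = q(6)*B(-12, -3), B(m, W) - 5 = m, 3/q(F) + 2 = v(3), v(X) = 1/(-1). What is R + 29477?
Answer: 29484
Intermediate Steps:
v(X) = -1
q(F) = -1 (q(F) = 3/(-2 - 1) = 3/(-3) = 3*(-⅓) = -1)
B(m, W) = 5 + m
R = 7 (R = -(5 - 12) = -1*(-7) = 7)
R + 29477 = 7 + 29477 = 29484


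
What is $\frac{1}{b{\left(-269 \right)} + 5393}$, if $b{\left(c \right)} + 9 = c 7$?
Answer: $\frac{1}{3501} \approx 0.00028563$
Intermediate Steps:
$b{\left(c \right)} = -9 + 7 c$ ($b{\left(c \right)} = -9 + c 7 = -9 + 7 c$)
$\frac{1}{b{\left(-269 \right)} + 5393} = \frac{1}{\left(-9 + 7 \left(-269\right)\right) + 5393} = \frac{1}{\left(-9 - 1883\right) + 5393} = \frac{1}{-1892 + 5393} = \frac{1}{3501}$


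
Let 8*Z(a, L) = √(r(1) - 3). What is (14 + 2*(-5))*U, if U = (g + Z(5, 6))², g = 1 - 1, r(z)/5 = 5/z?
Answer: 11/8 ≈ 1.3750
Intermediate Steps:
r(z) = 25/z (r(z) = 5*(5/z) = 25/z)
Z(a, L) = √22/8 (Z(a, L) = √(25/1 - 3)/8 = √(25*1 - 3)/8 = √(25 - 3)/8 = √22/8)
g = 0
U = 11/32 (U = (0 + √22/8)² = (√22/8)² = 11/32 ≈ 0.34375)
(14 + 2*(-5))*U = (14 + 2*(-5))*(11/32) = (14 - 10)*(11/32) = 4*(11/32) = 11/8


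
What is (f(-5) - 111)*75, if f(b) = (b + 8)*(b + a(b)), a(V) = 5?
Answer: -8325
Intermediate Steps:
f(b) = (5 + b)*(8 + b) (f(b) = (b + 8)*(b + 5) = (8 + b)*(5 + b) = (5 + b)*(8 + b))
(f(-5) - 111)*75 = ((40 + (-5)² + 13*(-5)) - 111)*75 = ((40 + 25 - 65) - 111)*75 = (0 - 111)*75 = -111*75 = -8325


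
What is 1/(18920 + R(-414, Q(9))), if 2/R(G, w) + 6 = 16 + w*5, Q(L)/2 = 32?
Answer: 165/3121801 ≈ 5.2854e-5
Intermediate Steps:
Q(L) = 64 (Q(L) = 2*32 = 64)
R(G, w) = 2/(10 + 5*w) (R(G, w) = 2/(-6 + (16 + w*5)) = 2/(-6 + (16 + 5*w)) = 2/(10 + 5*w))
1/(18920 + R(-414, Q(9))) = 1/(18920 + 2/(5*(2 + 64))) = 1/(18920 + (⅖)/66) = 1/(18920 + (⅖)*(1/66)) = 1/(18920 + 1/165) = 1/(3121801/165) = 165/3121801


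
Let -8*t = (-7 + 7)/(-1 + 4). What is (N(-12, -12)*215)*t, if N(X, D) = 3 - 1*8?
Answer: 0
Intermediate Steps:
N(X, D) = -5 (N(X, D) = 3 - 8 = -5)
t = 0 (t = -(-7 + 7)/(8*(-1 + 4)) = -0/3 = -⅛*0 = 0)
(N(-12, -12)*215)*t = -5*215*0 = -1075*0 = 0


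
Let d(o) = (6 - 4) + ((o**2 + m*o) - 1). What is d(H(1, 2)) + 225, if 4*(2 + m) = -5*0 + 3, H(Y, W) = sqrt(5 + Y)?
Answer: 232 - 5*sqrt(6)/4 ≈ 228.94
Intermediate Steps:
m = -5/4 (m = -2 + (-5*0 + 3)/4 = -2 + (0 + 3)/4 = -2 + (1/4)*3 = -2 + 3/4 = -5/4 ≈ -1.2500)
d(o) = 1 + o**2 - 5*o/4 (d(o) = (6 - 4) + ((o**2 - 5*o/4) - 1) = 2 + (-1 + o**2 - 5*o/4) = 1 + o**2 - 5*o/4)
d(H(1, 2)) + 225 = (1 + (sqrt(5 + 1))**2 - 5*sqrt(5 + 1)/4) + 225 = (1 + (sqrt(6))**2 - 5*sqrt(6)/4) + 225 = (1 + 6 - 5*sqrt(6)/4) + 225 = (7 - 5*sqrt(6)/4) + 225 = 232 - 5*sqrt(6)/4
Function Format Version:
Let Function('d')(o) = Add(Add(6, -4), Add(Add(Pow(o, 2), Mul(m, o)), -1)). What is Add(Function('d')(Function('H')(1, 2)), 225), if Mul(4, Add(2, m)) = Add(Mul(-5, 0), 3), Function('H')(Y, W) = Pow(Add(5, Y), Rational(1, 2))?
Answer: Add(232, Mul(Rational(-5, 4), Pow(6, Rational(1, 2)))) ≈ 228.94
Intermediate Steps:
m = Rational(-5, 4) (m = Add(-2, Mul(Rational(1, 4), Add(Mul(-5, 0), 3))) = Add(-2, Mul(Rational(1, 4), Add(0, 3))) = Add(-2, Mul(Rational(1, 4), 3)) = Add(-2, Rational(3, 4)) = Rational(-5, 4) ≈ -1.2500)
Function('d')(o) = Add(1, Pow(o, 2), Mul(Rational(-5, 4), o)) (Function('d')(o) = Add(Add(6, -4), Add(Add(Pow(o, 2), Mul(Rational(-5, 4), o)), -1)) = Add(2, Add(-1, Pow(o, 2), Mul(Rational(-5, 4), o))) = Add(1, Pow(o, 2), Mul(Rational(-5, 4), o)))
Add(Function('d')(Function('H')(1, 2)), 225) = Add(Add(1, Pow(Pow(Add(5, 1), Rational(1, 2)), 2), Mul(Rational(-5, 4), Pow(Add(5, 1), Rational(1, 2)))), 225) = Add(Add(1, Pow(Pow(6, Rational(1, 2)), 2), Mul(Rational(-5, 4), Pow(6, Rational(1, 2)))), 225) = Add(Add(1, 6, Mul(Rational(-5, 4), Pow(6, Rational(1, 2)))), 225) = Add(Add(7, Mul(Rational(-5, 4), Pow(6, Rational(1, 2)))), 225) = Add(232, Mul(Rational(-5, 4), Pow(6, Rational(1, 2))))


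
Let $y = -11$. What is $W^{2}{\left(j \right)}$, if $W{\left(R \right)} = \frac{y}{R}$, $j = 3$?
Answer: $\frac{121}{9} \approx 13.444$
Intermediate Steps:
$W{\left(R \right)} = - \frac{11}{R}$
$W^{2}{\left(j \right)} = \left(- \frac{11}{3}\right)^{2} = \frac{121}{9}$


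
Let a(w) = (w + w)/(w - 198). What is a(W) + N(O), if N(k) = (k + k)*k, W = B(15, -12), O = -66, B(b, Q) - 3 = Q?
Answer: 200378/23 ≈ 8712.1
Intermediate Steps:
B(b, Q) = 3 + Q
W = -9 (W = 3 - 12 = -9)
a(w) = 2*w/(-198 + w) (a(w) = (2*w)/(-198 + w) = 2*w/(-198 + w))
N(k) = 2*k² (N(k) = (2*k)*k = 2*k²)
a(W) + N(O) = 2*(-9)/(-198 - 9) + 2*(-66)² = 2*(-9)/(-207) + 2*4356 = 2*(-9)*(-1/207) + 8712 = 2/23 + 8712 = 200378/23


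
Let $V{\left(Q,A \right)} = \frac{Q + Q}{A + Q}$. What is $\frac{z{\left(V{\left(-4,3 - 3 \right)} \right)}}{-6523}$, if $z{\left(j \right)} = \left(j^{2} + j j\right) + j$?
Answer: $- \frac{10}{6523} \approx -0.001533$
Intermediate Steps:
$V{\left(Q,A \right)} = \frac{2 Q}{A + Q}$
$z{\left(j \right)} = j + 2 j^{2}$ ($z{\left(j \right)} = \left(j^{2} + j^{2}\right) + j = 2 j^{2} + j = j + 2 j^{2}$)
$\frac{z{\left(V{\left(-4,3 - 3 \right)} \right)}}{-6523} = \frac{2 \left(-4\right) \frac{1}{\left(3 - 3\right) - 4} \left(1 + 2 \cdot 2 \left(-4\right) \frac{1}{\left(3 - 3\right) - 4}\right)}{-6523} = 2 \left(-4\right) \frac{1}{\left(3 - 3\right) - 4} \left(1 + 2 \cdot 2 \left(-4\right) \frac{1}{\left(3 - 3\right) - 4}\right) \left(- \frac{1}{6523}\right) = 2 \left(-4\right) \frac{1}{0 - 4} \left(1 + 2 \cdot 2 \left(-4\right) \frac{1}{0 - 4}\right) \left(- \frac{1}{6523}\right) = 2 \left(-4\right) \frac{1}{-4} \left(1 + 2 \cdot 2 \left(-4\right) \frac{1}{-4}\right) \left(- \frac{1}{6523}\right) = 2 \left(-4\right) \left(- \frac{1}{4}\right) \left(1 + 2 \cdot 2 \left(-4\right) \left(- \frac{1}{4}\right)\right) \left(- \frac{1}{6523}\right) = 2 \left(1 + 2 \cdot 2\right) \left(- \frac{1}{6523}\right) = 2 \left(1 + 4\right) \left(- \frac{1}{6523}\right) = 2 \cdot 5 \left(- \frac{1}{6523}\right) = 10 \left(- \frac{1}{6523}\right) = - \frac{10}{6523}$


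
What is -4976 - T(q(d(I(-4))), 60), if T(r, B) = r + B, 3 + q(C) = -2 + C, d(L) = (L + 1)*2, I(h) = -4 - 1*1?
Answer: -5023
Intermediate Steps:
I(h) = -5 (I(h) = -4 - 1 = -5)
d(L) = 2 + 2*L (d(L) = (1 + L)*2 = 2 + 2*L)
q(C) = -5 + C (q(C) = -3 + (-2 + C) = -5 + C)
T(r, B) = B + r
-4976 - T(q(d(I(-4))), 60) = -4976 - (60 + (-5 + (2 + 2*(-5)))) = -4976 - (60 + (-5 + (2 - 10))) = -4976 - (60 + (-5 - 8)) = -4976 - (60 - 13) = -4976 - 1*47 = -4976 - 47 = -5023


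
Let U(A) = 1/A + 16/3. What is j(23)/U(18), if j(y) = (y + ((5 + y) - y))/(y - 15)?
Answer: 63/97 ≈ 0.64948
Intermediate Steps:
U(A) = 16/3 + 1/A (U(A) = 1/A + 16*(1/3) = 1/A + 16/3 = 16/3 + 1/A)
j(y) = (5 + y)/(-15 + y) (j(y) = (y + 5)/(-15 + y) = (5 + y)/(-15 + y))
j(23)/U(18) = ((5 + 23)/(-15 + 23))/(16/3 + 1/18) = (28/8)/(16/3 + 1/18) = ((1/8)*28)/(97/18) = (7/2)*(18/97) = 63/97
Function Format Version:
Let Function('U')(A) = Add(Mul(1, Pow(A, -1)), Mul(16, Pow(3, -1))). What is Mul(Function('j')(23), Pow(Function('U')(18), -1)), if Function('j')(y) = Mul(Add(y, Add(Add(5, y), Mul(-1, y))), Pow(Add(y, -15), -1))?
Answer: Rational(63, 97) ≈ 0.64948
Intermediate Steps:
Function('U')(A) = Add(Rational(16, 3), Pow(A, -1)) (Function('U')(A) = Add(Pow(A, -1), Mul(16, Rational(1, 3))) = Add(Pow(A, -1), Rational(16, 3)) = Add(Rational(16, 3), Pow(A, -1)))
Function('j')(y) = Mul(Pow(Add(-15, y), -1), Add(5, y)) (Function('j')(y) = Mul(Add(y, 5), Pow(Add(-15, y), -1)) = Mul(Add(5, y), Pow(Add(-15, y), -1)) = Mul(Pow(Add(-15, y), -1), Add(5, y)))
Mul(Function('j')(23), Pow(Function('U')(18), -1)) = Mul(Mul(Pow(Add(-15, 23), -1), Add(5, 23)), Pow(Add(Rational(16, 3), Pow(18, -1)), -1)) = Mul(Mul(Pow(8, -1), 28), Pow(Add(Rational(16, 3), Rational(1, 18)), -1)) = Mul(Mul(Rational(1, 8), 28), Pow(Rational(97, 18), -1)) = Mul(Rational(7, 2), Rational(18, 97)) = Rational(63, 97)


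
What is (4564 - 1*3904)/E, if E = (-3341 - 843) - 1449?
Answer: -660/5633 ≈ -0.11717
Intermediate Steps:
E = -5633 (E = -4184 - 1449 = -5633)
(4564 - 1*3904)/E = (4564 - 1*3904)/(-5633) = (4564 - 3904)*(-1/5633) = 660*(-1/5633) = -660/5633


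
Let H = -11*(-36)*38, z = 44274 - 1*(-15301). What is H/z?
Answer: 15048/59575 ≈ 0.25259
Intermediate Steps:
z = 59575 (z = 44274 + 15301 = 59575)
H = 15048 (H = 396*38 = 15048)
H/z = 15048/59575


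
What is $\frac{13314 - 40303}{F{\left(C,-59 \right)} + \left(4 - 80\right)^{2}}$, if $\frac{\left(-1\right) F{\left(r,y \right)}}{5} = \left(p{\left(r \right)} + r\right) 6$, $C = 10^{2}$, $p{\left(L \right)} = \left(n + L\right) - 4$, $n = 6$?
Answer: $\frac{26989}{284} \approx 95.032$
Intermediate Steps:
$p{\left(L \right)} = 2 + L$ ($p{\left(L \right)} = \left(6 + L\right) - 4 = 2 + L$)
$C = 100$
$F{\left(r,y \right)} = -60 - 60 r$ ($F{\left(r,y \right)} = - 5 \left(\left(2 + r\right) + r\right) 6 = - 5 \left(2 + 2 r\right) 6 = - 5 \left(12 + 12 r\right) = -60 - 60 r$)
$\frac{13314 - 40303}{F{\left(C,-59 \right)} + \left(4 - 80\right)^{2}} = \frac{13314 - 40303}{\left(-60 - 6000\right) + \left(4 - 80\right)^{2}} = - \frac{26989}{\left(-60 - 6000\right) + \left(-76\right)^{2}} = - \frac{26989}{-6060 + 5776} = - \frac{26989}{-284} = \left(-26989\right) \left(- \frac{1}{284}\right) = \frac{26989}{284}$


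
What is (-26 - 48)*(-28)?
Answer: 2072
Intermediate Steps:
(-26 - 48)*(-28) = -74*(-28) = 2072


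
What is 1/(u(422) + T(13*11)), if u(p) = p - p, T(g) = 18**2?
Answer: 1/324 ≈ 0.0030864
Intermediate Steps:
T(g) = 324
u(p) = 0
1/(u(422) + T(13*11)) = 1/(0 + 324) = 1/324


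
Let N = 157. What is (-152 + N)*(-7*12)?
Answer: -420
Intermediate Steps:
(-152 + N)*(-7*12) = (-152 + 157)*(-7*12) = 5*(-84) = -420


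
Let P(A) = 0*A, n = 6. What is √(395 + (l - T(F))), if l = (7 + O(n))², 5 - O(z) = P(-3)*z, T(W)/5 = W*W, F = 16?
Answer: I*√741 ≈ 27.221*I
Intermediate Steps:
T(W) = 5*W² (T(W) = 5*(W*W) = 5*W²)
P(A) = 0
O(z) = 5 (O(z) = 5 - 0*z = 5 - 1*0 = 5 + 0 = 5)
l = 144 (l = (7 + 5)² = 12² = 144)
√(395 + (l - T(F))) = √(395 + (144 - 5*16²)) = √(395 + (144 - 5*256)) = √(395 + (144 - 1*1280)) = √(395 + (144 - 1280)) = √(395 - 1136) = √(-741) = I*√741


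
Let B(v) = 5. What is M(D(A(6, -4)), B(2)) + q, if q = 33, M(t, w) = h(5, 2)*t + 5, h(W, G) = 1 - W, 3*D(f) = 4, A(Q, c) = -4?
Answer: 98/3 ≈ 32.667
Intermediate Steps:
D(f) = 4/3 (D(f) = (⅓)*4 = 4/3)
M(t, w) = 5 - 4*t (M(t, w) = (1 - 1*5)*t + 5 = (1 - 5)*t + 5 = -4*t + 5 = 5 - 4*t)
M(D(A(6, -4)), B(2)) + q = (5 - 4*4/3) + 33 = (5 - 16/3) + 33 = -⅓ + 33 = 98/3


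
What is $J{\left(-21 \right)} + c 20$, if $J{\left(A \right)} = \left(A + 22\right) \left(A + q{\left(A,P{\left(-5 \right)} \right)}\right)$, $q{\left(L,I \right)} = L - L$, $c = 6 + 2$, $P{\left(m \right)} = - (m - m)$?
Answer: $139$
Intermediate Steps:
$P{\left(m \right)} = 0$ ($P{\left(m \right)} = \left(-1\right) 0 = 0$)
$c = 8$
$q{\left(L,I \right)} = 0$
$J{\left(A \right)} = A \left(22 + A\right)$ ($J{\left(A \right)} = \left(A + 22\right) \left(A + 0\right) = \left(22 + A\right) A = A \left(22 + A\right)$)
$J{\left(-21 \right)} + c 20 = - 21 \left(22 - 21\right) + 8 \cdot 20 = \left(-21\right) 1 + 160 = -21 + 160 = 139$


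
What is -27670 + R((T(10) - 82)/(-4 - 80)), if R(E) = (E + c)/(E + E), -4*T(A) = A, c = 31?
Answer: -9347083/338 ≈ -27654.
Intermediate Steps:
T(A) = -A/4
R(E) = (31 + E)/(2*E) (R(E) = (E + 31)/(E + E) = (31 + E)/((2*E)) = (31 + E)*(1/(2*E)) = (31 + E)/(2*E))
-27670 + R((T(10) - 82)/(-4 - 80)) = -27670 + (31 + (-¼*10 - 82)/(-4 - 80))/(2*(((-¼*10 - 82)/(-4 - 80)))) = -27670 + (31 + (-5/2 - 82)/(-84))/(2*(((-5/2 - 82)/(-84)))) = -27670 + (31 - 169/2*(-1/84))/(2*((-169/2*(-1/84)))) = -27670 + (31 + 169/168)/(2*(169/168)) = -27670 + (½)*(168/169)*(5377/168) = -27670 + 5377/338 = -9347083/338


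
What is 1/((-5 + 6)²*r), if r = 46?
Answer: 1/46 ≈ 0.021739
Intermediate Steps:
1/((-5 + 6)²*r) = 1/((-5 + 6)²*46) = 1/(1²*46) = 1/(1*46) = 1/46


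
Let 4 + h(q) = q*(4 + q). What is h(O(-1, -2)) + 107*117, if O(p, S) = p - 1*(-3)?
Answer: 12527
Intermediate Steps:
O(p, S) = 3 + p (O(p, S) = p + 3 = 3 + p)
h(q) = -4 + q*(4 + q)
h(O(-1, -2)) + 107*117 = (-4 + (3 - 1)² + 4*(3 - 1)) + 107*117 = (-4 + 2² + 4*2) + 12519 = (-4 + 4 + 8) + 12519 = 8 + 12519 = 12527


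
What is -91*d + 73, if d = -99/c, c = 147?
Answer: 940/7 ≈ 134.29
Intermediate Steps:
d = -33/49 (d = -99/147 = -99*1/147 = -33/49 ≈ -0.67347)
-91*d + 73 = -91*(-33/49) + 73 = 429/7 + 73 = 940/7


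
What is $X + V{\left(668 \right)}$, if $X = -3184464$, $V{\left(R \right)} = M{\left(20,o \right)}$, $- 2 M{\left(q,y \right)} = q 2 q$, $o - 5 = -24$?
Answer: $-3184864$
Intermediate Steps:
$o = -19$ ($o = 5 - 24 = -19$)
$M{\left(q,y \right)} = - q^{2}$ ($M{\left(q,y \right)} = - \frac{q 2 q}{2} = - \frac{2 q q}{2} = - \frac{2 q^{2}}{2} = - q^{2}$)
$V{\left(R \right)} = -400$ ($V{\left(R \right)} = - 20^{2} = \left(-1\right) 400 = -400$)
$X + V{\left(668 \right)} = -3184464 - 400 = -3184864$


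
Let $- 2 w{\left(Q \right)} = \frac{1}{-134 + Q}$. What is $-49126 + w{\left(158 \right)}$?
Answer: $- \frac{2358049}{48} \approx -49126.0$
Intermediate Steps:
$w{\left(Q \right)} = - \frac{1}{2 \left(-134 + Q\right)}$
$-49126 + w{\left(158 \right)} = -49126 - \frac{1}{-268 + 2 \cdot 158} = -49126 - \frac{1}{-268 + 316} = -49126 - \frac{1}{48} = - \frac{2358049}{48}$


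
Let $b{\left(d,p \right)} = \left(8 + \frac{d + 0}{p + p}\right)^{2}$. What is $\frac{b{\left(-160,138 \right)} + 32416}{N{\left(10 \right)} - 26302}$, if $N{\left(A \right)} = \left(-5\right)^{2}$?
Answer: $- \frac{154594720}{125104797} \approx -1.2357$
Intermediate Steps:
$N{\left(A \right)} = 25$
$b{\left(d,p \right)} = \left(8 + \frac{d}{2 p}\right)^{2}$
$\frac{b{\left(-160,138 \right)} + 32416}{N{\left(10 \right)} - 26302} = \frac{\frac{\left(-160 + 16 \cdot 138\right)^{2}}{4 \cdot 19044} + 32416}{25 - 26302} = \frac{\frac{1}{4} \cdot \frac{1}{19044} \left(-160 + 2208\right)^{2} + 32416}{-26277} = \left(\frac{1}{4} \cdot \frac{1}{19044} \cdot 2048^{2} + 32416\right) \left(- \frac{1}{26277}\right) = \left(\frac{1}{4} \cdot \frac{1}{19044} \cdot 4194304 + 32416\right) \left(- \frac{1}{26277}\right) = \left(\frac{262144}{4761} + 32416\right) \left(- \frac{1}{26277}\right) = \frac{154594720}{4761} \left(- \frac{1}{26277}\right) = - \frac{154594720}{125104797}$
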